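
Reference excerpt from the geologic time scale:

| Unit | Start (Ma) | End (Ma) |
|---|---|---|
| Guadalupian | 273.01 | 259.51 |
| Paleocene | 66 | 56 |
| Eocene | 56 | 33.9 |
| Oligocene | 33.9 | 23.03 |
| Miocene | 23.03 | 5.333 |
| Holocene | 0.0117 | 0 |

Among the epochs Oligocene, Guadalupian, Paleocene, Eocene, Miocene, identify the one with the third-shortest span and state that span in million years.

Durations: Oligocene 10.87; Guadalupian 13.5; Paleocene 10; Eocene 22.1; Miocene 17.697 Myr.
Sorted shortest-first: Paleocene (10), Oligocene (10.87), Guadalupian (13.5), Miocene (17.697), Eocene (22.1).
The third shortest is Guadalupian at 13.5 Myr.

Guadalupian, 13.5 million years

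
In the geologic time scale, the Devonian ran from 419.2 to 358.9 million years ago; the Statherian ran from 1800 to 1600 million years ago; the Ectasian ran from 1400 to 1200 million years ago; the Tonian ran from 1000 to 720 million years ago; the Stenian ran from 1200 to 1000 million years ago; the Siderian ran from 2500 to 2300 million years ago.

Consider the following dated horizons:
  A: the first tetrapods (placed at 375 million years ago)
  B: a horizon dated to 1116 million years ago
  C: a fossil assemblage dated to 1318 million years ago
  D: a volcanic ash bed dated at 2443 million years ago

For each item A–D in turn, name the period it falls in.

A — Devonian; B — Stenian; C — Ectasian; D — Siderian

A: 375 Ma lies in 419.2–358.9 Ma, so Devonian.
B: 1116 Ma lies in 1200–1000 Ma, so Stenian.
C: 1318 Ma lies in 1400–1200 Ma, so Ectasian.
D: 2443 Ma lies in 2500–2300 Ma, so Siderian.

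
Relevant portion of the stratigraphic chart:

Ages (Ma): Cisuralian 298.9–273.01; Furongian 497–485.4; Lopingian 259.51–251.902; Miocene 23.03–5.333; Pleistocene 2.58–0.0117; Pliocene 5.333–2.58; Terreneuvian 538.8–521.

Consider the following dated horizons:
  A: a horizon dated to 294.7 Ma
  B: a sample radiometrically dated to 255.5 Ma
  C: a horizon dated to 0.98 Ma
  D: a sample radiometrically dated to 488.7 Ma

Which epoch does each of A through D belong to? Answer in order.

Match each age against the start–end ranges in the excerpt: A = 294.7 Ma → Cisuralian (298.9–273.01); B = 255.5 Ma → Lopingian (259.51–251.902); C = 0.98 Ma → Pleistocene (2.58–0.0117); D = 488.7 Ma → Furongian (497–485.4).

A — Cisuralian; B — Lopingian; C — Pleistocene; D — Furongian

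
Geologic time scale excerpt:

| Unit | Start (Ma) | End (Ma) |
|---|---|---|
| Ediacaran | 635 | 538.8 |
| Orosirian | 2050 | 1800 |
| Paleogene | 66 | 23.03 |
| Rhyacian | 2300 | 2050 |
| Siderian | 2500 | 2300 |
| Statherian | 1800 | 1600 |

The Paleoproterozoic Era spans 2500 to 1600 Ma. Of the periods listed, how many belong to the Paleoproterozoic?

Periods inside 2500–1600 Ma: Siderian, Rhyacian, Orosirian, Statherian — 4 in total.

4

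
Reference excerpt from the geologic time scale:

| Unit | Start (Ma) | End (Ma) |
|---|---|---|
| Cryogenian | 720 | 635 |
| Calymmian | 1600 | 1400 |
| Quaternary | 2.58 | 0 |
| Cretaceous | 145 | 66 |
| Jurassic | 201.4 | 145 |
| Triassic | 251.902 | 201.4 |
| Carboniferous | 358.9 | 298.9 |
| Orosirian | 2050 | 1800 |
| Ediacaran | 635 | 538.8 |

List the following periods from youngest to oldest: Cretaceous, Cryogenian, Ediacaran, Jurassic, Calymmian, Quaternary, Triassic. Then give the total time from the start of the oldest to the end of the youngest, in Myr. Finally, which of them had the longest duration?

From the excerpt: Cretaceous 145–66; Cryogenian 720–635; Ediacaran 635–538.8; Jurassic 201.4–145; Calymmian 1600–1400; Quaternary 2.58–0; Triassic 251.902–201.4 (Ma).
Larger Ma is earlier, so the oldest is Calymmian and the youngest is Quaternary; youngest to oldest: Quaternary, Cretaceous, Jurassic, Triassic, Ediacaran, Cryogenian, Calymmian.
Oldest start 1600 minus youngest end 0 gives 1600 Myr overall.
Individual lengths (start − end): Cretaceous 79; Calymmian 200; Cryogenian 85; Jurassic 56.4; Quaternary 2.58; Ediacaran 96.2; Triassic 50.502. The largest is Calymmian at 200 Myr.

Quaternary, Cretaceous, Jurassic, Triassic, Ediacaran, Cryogenian, Calymmian; total span 1600 Myr; longest is Calymmian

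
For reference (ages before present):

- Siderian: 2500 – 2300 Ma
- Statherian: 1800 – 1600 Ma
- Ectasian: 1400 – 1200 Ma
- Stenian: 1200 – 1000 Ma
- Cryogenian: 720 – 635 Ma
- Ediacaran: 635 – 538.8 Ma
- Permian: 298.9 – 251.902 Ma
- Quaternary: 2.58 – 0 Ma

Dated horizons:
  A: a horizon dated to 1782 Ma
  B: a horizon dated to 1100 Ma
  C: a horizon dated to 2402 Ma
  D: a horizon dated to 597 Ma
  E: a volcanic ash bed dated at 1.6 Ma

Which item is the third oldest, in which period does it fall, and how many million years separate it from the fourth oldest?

B, in the Stenian; 503 million years to D

Larger Ma means older, so oldest first: C 2402 > A 1782 > B 1100 > D 597 > E 1.6.
Counting 3 along gives B (1100 Ma); the excerpt puts that inside the Stenian, 1200–1000 Ma.
Next in line is D (597 Ma), and 1100 − 597 = 503 Myr.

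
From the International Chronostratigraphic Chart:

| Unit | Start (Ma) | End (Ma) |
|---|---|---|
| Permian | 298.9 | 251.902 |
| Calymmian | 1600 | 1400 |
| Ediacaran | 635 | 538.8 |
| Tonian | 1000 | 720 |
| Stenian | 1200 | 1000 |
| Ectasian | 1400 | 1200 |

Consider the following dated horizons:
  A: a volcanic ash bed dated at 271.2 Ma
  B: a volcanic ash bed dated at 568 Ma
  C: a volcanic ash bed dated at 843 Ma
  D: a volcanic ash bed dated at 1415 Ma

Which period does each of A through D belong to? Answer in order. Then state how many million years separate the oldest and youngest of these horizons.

A: 271.2 Ma lies in 298.9–251.902 Ma, so Permian.
B: 568 Ma lies in 635–538.8 Ma, so Ediacaran.
C: 843 Ma lies in 1000–720 Ma, so Tonian.
D: 1415 Ma lies in 1600–1400 Ma, so Calymmian.
Oldest = 1415 Ma, youngest = 271.2 Ma → span 1143.8 Myr.

A — Permian; B — Ediacaran; C — Tonian; D — Calymmian; span 1143.8 million years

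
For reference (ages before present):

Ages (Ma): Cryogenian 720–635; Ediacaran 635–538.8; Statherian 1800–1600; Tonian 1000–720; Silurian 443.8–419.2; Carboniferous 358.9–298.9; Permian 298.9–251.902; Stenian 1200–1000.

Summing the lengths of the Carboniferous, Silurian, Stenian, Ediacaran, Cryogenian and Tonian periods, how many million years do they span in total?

745.8 million years

Duration is start − end for each: (358.9 − 298.9) + (443.8 − 419.2) + (1200 − 1000) + (635 − 538.8) + (720 − 635) + (1000 − 720).
That is 60 + 24.6 + 200 + 96.2 + 85 + 280, which totals 745.8 million years.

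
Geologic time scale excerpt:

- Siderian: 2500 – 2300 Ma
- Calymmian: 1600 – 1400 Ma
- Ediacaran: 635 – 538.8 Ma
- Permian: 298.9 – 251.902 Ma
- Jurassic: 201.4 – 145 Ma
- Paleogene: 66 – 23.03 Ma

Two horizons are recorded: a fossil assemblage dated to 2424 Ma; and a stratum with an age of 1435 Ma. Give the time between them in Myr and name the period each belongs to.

989 million years apart; the first in the Siderian, the second in the Calymmian

Elapsed time: 2424 − 1435 = 989 Myr.
2424 Ma lies within 2500–2300 Ma: Siderian.
1435 Ma lies within 1600–1400 Ma: Calymmian.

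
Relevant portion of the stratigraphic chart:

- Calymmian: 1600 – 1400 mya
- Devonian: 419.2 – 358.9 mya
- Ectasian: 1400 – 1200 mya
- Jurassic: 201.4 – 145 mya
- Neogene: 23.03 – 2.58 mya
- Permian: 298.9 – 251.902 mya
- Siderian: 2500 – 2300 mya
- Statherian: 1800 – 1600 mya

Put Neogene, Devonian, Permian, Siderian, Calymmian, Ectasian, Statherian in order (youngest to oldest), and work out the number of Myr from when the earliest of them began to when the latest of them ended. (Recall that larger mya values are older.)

From the excerpt: Neogene 23.03–2.58; Devonian 419.2–358.9; Permian 298.9–251.902; Siderian 2500–2300; Calymmian 1600–1400; Ectasian 1400–1200; Statherian 1800–1600 (Ma).
Larger Ma is earlier, so the oldest is Siderian and the youngest is Neogene; youngest to oldest: Neogene, Permian, Devonian, Ectasian, Calymmian, Statherian, Siderian.
Oldest start 2500 minus youngest end 2.58 gives 2497.42 Myr overall.

Neogene → Permian → Devonian → Ectasian → Calymmian → Statherian → Siderian; total span 2497.42 Myr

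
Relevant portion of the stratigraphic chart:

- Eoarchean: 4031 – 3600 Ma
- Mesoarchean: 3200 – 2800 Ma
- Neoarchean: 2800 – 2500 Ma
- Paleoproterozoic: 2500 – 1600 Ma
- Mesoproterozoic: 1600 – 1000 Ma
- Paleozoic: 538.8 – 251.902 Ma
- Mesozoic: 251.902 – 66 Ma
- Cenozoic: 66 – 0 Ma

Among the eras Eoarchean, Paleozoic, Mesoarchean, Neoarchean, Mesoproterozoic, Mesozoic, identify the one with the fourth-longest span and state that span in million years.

Durations: Eoarchean 431; Paleozoic 286.898; Mesoarchean 400; Neoarchean 300; Mesoproterozoic 600; Mesozoic 185.902 Myr.
Sorted longest-first: Mesoproterozoic (600), Eoarchean (431), Mesoarchean (400), Neoarchean (300), Paleozoic (286.898), Mesozoic (185.902).
The fourth longest is Neoarchean at 300 Myr.

Neoarchean, 300 million years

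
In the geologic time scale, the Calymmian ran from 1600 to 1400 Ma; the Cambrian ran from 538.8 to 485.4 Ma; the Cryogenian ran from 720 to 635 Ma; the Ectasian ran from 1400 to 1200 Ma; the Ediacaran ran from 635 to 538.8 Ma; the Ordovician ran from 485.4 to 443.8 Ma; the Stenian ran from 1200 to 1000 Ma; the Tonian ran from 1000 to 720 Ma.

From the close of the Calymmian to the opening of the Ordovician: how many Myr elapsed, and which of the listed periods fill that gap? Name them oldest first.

The Calymmian closes at 1400 Ma and the Ordovician opens at 485.4 Ma, so the interval is 1400 − 485.4 = 914.6 Myr.
A period fits inside if it starts at or after 1400 Ma and ends at or before 485.4 Ma; oldest first that gives Ectasian, Stenian, Tonian, Cryogenian, Ediacaran, Cambrian.

914.6 million years; Ectasian, Stenian, Tonian, Cryogenian, Ediacaran, Cambrian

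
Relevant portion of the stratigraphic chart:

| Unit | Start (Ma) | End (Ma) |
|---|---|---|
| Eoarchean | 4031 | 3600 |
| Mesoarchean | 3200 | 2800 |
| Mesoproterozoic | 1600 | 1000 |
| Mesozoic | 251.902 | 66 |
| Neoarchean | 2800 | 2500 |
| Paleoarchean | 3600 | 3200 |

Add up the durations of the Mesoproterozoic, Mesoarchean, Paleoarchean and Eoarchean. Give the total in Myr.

Each duration: Mesoproterozoic = 600; Mesoarchean = 400; Paleoarchean = 400; Eoarchean = 431.
Sum: 600 + 400 + 400 + 431 = 1831 Myr.

1831 million years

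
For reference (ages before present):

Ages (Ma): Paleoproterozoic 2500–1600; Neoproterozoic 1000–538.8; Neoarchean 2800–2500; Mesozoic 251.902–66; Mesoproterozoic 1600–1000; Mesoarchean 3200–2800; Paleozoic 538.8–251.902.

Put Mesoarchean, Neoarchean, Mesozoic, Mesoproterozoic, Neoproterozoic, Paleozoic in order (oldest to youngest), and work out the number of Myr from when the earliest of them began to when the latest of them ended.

From the excerpt: Mesoarchean 3200–2800; Neoarchean 2800–2500; Mesozoic 251.902–66; Mesoproterozoic 1600–1000; Neoproterozoic 1000–538.8; Paleozoic 538.8–251.902 (Ma).
Larger Ma is earlier, so the oldest is Mesoarchean and the youngest is Mesozoic; oldest to youngest: Mesoarchean, Neoarchean, Mesoproterozoic, Neoproterozoic, Paleozoic, Mesozoic.
Oldest start 3200 minus youngest end 66 gives 3134 Myr overall.

Mesoarchean, Neoarchean, Mesoproterozoic, Neoproterozoic, Paleozoic, Mesozoic; total span 3134 Myr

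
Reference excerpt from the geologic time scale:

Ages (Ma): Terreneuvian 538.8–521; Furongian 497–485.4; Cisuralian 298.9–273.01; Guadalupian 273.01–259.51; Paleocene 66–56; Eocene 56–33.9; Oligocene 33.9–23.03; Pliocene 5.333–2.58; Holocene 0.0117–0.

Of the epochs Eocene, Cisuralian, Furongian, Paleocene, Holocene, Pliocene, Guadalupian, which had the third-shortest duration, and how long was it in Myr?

Durations: Eocene 22.1; Cisuralian 25.89; Furongian 11.6; Paleocene 10; Holocene 0.0117; Pliocene 2.753; Guadalupian 13.5 Myr.
Sorted shortest-first: Holocene (0.0117), Pliocene (2.753), Paleocene (10), Furongian (11.6), Guadalupian (13.5), Eocene (22.1), Cisuralian (25.89).
The third shortest is Paleocene at 10 Myr.

Paleocene, 10 million years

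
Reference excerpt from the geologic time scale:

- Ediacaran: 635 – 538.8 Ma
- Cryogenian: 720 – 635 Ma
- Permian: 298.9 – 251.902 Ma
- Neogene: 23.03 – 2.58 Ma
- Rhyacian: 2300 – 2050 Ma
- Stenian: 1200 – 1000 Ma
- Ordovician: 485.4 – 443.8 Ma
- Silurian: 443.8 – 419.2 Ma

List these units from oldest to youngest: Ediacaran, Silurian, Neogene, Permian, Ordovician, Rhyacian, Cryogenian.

Rhyacian, Cryogenian, Ediacaran, Ordovician, Silurian, Permian, Neogene

Sorting by start age (descending Ma, since larger Ma = older): Rhyacian began 2300, Cryogenian began 720, Ediacaran began 635, Ordovician began 485.4, Silurian began 443.8, Permian began 298.9, Neogene began 23.03.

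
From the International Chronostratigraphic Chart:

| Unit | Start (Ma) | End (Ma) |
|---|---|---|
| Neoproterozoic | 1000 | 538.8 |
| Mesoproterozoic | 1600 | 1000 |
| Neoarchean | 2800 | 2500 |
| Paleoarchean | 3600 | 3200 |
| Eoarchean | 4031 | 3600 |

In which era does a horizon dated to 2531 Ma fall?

2531 Ma lies between 2800 and 2500 Ma, so it falls in the Neoarchean.

Neoarchean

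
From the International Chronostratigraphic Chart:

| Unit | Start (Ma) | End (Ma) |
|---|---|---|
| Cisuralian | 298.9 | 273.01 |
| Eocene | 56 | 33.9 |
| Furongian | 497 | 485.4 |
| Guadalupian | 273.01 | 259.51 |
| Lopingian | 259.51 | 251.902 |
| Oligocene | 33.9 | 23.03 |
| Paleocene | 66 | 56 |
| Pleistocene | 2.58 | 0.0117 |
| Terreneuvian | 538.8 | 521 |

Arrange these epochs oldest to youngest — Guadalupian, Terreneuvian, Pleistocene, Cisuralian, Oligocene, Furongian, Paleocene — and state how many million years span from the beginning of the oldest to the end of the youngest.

Start ages (Ma): Terreneuvian 538.8, Furongian 497, Cisuralian 298.9, Guadalupian 273.01, Paleocene 66, Oligocene 33.9, Pleistocene 2.58.
Ordered oldest to youngest: Terreneuvian, Furongian, Cisuralian, Guadalupian, Paleocene, Oligocene, Pleistocene.
Span = 538.8 − 0.0117 = 538.7883 Myr.

Terreneuvian, Furongian, Cisuralian, Guadalupian, Paleocene, Oligocene, Pleistocene; total span 538.7883 Myr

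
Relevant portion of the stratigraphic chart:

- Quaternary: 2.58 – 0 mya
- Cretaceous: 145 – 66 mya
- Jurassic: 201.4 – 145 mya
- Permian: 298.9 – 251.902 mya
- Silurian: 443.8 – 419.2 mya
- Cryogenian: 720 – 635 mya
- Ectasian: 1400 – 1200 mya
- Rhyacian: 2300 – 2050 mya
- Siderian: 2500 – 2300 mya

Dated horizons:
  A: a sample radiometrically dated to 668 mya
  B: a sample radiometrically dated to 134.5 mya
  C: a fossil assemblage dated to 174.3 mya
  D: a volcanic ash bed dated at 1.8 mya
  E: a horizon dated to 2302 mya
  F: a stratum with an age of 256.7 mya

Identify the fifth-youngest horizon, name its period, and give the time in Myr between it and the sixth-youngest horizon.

Smaller Ma means younger, so youngest first: D 1.8 < B 134.5 < C 174.3 < F 256.7 < A 668 < E 2302.
Counting 5 along gives A (668 Ma); the excerpt puts that inside the Cryogenian, 720–635 Ma.
Next in line is E (2302 Ma), and 2302 − 668 = 1634 Myr.

A, in the Cryogenian; 1634 million years to E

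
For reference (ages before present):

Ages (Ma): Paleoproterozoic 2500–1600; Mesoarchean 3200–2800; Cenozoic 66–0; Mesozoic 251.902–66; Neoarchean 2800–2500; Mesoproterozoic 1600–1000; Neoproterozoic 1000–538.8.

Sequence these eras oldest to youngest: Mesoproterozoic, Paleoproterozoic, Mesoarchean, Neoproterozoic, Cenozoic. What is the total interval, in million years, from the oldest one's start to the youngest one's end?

From the excerpt: Mesoproterozoic 1600–1000; Paleoproterozoic 2500–1600; Mesoarchean 3200–2800; Neoproterozoic 1000–538.8; Cenozoic 66–0 (Ma).
Larger Ma is earlier, so the oldest is Mesoarchean and the youngest is Cenozoic; oldest to youngest: Mesoarchean, Paleoproterozoic, Mesoproterozoic, Neoproterozoic, Cenozoic.
Oldest start 3200 minus youngest end 0 gives 3200 Myr overall.

Mesoarchean → Paleoproterozoic → Mesoproterozoic → Neoproterozoic → Cenozoic; total span 3200 Myr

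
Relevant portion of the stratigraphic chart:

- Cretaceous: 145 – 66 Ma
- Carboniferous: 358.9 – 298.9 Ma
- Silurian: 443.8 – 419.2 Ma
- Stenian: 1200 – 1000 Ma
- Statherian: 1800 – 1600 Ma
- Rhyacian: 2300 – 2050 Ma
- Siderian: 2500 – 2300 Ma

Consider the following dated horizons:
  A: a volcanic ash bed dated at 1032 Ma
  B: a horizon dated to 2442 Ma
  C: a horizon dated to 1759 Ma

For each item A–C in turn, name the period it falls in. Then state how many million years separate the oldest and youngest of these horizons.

Match each age against the start–end ranges in the excerpt: A = 1032 Ma → Stenian (1200–1000); B = 2442 Ma → Siderian (2500–2300); C = 1759 Ma → Statherian (1800–1600).
The largest age is 2442 Ma and the smallest is 1032 Ma; their difference is 1410 Myr.

A — Stenian; B — Siderian; C — Statherian; span 1410 million years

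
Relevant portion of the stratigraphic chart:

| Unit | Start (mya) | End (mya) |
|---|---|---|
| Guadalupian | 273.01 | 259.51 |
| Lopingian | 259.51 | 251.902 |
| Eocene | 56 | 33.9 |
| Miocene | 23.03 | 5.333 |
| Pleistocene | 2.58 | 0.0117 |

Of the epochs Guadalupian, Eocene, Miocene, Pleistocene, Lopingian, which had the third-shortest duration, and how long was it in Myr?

Start − end for each: Guadalupian 273.01 − 259.51 = 13.5; Eocene 56 − 33.9 = 22.1; Miocene 23.03 − 5.333 = 17.697; Pleistocene 2.58 − 0.0117 = 2.5683; Lopingian 259.51 − 251.902 = 7.608.
Ranking these from shortest: Pleistocene < Lopingian < Guadalupian < Miocene < Eocene.
Position 3 in that ranking is Guadalupian, which lasted 13.5 Myr.

Guadalupian, 13.5 million years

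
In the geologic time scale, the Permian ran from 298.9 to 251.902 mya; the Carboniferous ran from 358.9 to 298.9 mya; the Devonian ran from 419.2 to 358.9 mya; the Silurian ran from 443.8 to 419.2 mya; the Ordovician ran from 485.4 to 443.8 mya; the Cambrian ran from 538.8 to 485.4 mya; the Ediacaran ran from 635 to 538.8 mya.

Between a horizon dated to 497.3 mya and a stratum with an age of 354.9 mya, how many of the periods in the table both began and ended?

The older date is 497.3 Ma and the younger is 354.9 Ma.
Periods with start < 497.3 and end > 354.9 Ma: Ordovician (485.4–443.8), Silurian (443.8–419.2), Devonian (419.2–358.9).
That is 3 complete periods.

3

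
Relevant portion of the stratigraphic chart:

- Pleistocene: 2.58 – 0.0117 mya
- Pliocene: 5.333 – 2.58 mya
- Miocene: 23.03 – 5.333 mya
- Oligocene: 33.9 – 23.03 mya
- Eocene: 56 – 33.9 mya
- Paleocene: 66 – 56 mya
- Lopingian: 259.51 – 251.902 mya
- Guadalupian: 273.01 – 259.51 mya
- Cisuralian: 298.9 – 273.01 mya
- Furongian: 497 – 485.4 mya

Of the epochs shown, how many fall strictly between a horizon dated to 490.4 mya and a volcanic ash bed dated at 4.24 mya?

490.4 Ma sits inside the Furongian (497–485.4) and 4.24 Ma inside the Pliocene (5.333–2.58); neither of those is wholly between the two dates.
The listed epochs lying completely between them are Cisuralian, Guadalupian, Lopingian, Paleocene, Eocene, Oligocene, Miocene — 7 in all.

7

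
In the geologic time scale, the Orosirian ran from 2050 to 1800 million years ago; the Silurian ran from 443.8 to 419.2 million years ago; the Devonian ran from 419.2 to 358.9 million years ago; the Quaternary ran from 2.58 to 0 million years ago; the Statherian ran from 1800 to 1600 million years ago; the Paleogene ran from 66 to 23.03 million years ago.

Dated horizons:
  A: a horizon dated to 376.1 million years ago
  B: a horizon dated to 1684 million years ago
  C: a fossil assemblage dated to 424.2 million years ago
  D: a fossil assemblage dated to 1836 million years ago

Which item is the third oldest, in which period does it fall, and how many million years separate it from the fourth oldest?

Sorted oldest-first by Ma: D (1836), B (1684), C (424.2), A (376.1).
The third oldest is C at 424.2 Ma, which lies in 443.8–419.2 Ma: the Silurian.
The fourth oldest is A at 376.1 Ma; separation = |424.2 − 376.1| = 48.1 Myr.

C, in the Silurian; 48.1 million years to A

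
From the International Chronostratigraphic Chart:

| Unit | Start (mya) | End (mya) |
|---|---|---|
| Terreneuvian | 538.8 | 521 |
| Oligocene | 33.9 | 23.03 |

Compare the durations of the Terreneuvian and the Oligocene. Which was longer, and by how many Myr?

Terreneuvian, by 6.93 million years

Terreneuvian: 538.8 − 521 = 17.8 Myr.
Oligocene: 33.9 − 23.03 = 10.87 Myr.
Difference: 17.8 − 10.87 = 6.93 Myr, so the Terreneuvian was longer.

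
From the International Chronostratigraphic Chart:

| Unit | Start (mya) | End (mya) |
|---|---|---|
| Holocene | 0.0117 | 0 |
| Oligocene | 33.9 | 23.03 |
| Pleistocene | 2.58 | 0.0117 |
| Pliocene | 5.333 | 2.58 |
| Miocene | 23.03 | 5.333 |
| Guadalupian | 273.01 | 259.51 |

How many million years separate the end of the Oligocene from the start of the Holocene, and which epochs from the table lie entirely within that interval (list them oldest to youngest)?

23.0183 million years; Miocene, Pliocene, Pleistocene

The Oligocene closes at 23.03 Ma and the Holocene opens at 0.0117 Ma, so the interval is 23.03 − 0.0117 = 23.0183 Myr.
An epoch fits inside if it starts at or after 23.03 Ma and ends at or before 0.0117 Ma; oldest first that gives Miocene, Pliocene, Pleistocene.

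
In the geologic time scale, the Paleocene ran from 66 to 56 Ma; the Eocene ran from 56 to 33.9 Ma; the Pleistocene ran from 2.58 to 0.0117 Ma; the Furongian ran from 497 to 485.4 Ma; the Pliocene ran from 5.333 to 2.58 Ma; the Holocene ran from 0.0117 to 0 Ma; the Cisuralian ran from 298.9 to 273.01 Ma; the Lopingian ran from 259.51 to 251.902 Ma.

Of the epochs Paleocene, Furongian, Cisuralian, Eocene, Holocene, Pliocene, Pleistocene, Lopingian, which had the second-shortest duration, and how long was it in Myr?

Pleistocene, 2.5683 million years

Durations: Paleocene 10; Furongian 11.6; Cisuralian 25.89; Eocene 22.1; Holocene 0.0117; Pliocene 2.753; Pleistocene 2.5683; Lopingian 7.608 Myr.
Sorted shortest-first: Holocene (0.0117), Pleistocene (2.5683), Pliocene (2.753), Lopingian (7.608), Paleocene (10), Furongian (11.6), Eocene (22.1), Cisuralian (25.89).
The second shortest is Pleistocene at 2.5683 Myr.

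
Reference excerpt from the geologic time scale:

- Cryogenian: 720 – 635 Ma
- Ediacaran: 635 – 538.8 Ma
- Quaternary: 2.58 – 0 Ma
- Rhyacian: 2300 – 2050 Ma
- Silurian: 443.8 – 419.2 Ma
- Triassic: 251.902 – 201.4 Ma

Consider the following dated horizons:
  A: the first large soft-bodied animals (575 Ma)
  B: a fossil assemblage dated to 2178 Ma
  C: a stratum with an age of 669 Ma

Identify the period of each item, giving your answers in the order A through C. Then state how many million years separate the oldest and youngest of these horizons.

Match each age against the start–end ranges in the excerpt: A = 575 Ma → Ediacaran (635–538.8); B = 2178 Ma → Rhyacian (2300–2050); C = 669 Ma → Cryogenian (720–635).
The largest age is 2178 Ma and the smallest is 575 Ma; their difference is 1603 Myr.

A — Ediacaran; B — Rhyacian; C — Cryogenian; span 1603 million years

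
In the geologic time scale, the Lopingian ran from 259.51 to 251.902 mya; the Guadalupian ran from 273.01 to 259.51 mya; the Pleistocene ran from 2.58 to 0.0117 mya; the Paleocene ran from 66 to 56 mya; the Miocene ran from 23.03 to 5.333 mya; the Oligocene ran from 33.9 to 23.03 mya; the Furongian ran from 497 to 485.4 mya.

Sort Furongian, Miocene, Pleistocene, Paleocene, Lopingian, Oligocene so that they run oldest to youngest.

Furongian → Lopingian → Paleocene → Oligocene → Miocene → Pleistocene

Sorting by start age (descending Ma, since larger Ma = older): Furongian start 497, Lopingian start 259.51, Paleocene start 66, Oligocene start 33.9, Miocene start 23.03, Pleistocene start 2.58.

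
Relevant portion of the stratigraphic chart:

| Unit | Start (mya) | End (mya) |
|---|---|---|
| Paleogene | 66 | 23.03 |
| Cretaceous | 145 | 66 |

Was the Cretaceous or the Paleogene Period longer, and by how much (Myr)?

Cretaceous, by 36.03 million years

Cretaceous: 145 − 66 = 79 Myr.
Paleogene: 66 − 23.03 = 42.97 Myr.
Difference: 79 − 42.97 = 36.03 Myr, so the Cretaceous was longer.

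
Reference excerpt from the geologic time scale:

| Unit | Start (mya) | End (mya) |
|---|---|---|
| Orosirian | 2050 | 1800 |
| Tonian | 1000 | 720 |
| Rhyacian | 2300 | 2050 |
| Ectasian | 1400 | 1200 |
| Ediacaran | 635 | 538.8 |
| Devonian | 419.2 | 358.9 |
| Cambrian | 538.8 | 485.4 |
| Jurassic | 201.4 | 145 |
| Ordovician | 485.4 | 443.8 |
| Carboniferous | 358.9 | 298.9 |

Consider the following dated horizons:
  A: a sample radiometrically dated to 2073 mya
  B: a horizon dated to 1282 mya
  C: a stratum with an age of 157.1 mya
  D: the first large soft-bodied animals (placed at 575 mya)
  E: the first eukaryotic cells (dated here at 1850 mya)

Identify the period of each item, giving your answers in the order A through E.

A — Rhyacian; B — Ectasian; C — Jurassic; D — Ediacaran; E — Orosirian

Match each age against the start–end ranges in the excerpt: A = 2073 Ma → Rhyacian (2300–2050); B = 1282 Ma → Ectasian (1400–1200); C = 157.1 Ma → Jurassic (201.4–145); D = 575 Ma → Ediacaran (635–538.8); E = 1850 Ma → Orosirian (2050–1800).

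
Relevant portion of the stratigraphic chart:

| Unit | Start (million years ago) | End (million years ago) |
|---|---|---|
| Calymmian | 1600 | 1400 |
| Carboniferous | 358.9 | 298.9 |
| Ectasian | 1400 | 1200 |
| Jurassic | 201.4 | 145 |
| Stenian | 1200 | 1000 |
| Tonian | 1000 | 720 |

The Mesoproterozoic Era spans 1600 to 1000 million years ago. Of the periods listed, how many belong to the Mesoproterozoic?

Periods inside 1600–1000 Ma: Calymmian, Ectasian, Stenian — 3 in total.

3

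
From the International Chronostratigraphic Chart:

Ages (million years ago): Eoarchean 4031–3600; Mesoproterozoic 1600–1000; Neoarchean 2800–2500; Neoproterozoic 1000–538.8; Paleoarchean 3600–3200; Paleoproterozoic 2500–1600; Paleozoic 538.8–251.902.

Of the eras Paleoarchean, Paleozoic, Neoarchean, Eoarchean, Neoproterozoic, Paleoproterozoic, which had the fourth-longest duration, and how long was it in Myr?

Start − end for each: Paleoarchean 3600 − 3200 = 400; Paleozoic 538.8 − 251.902 = 286.898; Neoarchean 2800 − 2500 = 300; Eoarchean 4031 − 3600 = 431; Neoproterozoic 1000 − 538.8 = 461.2; Paleoproterozoic 2500 − 1600 = 900.
Ranking these from longest: Paleoproterozoic > Neoproterozoic > Eoarchean > Paleoarchean > Neoarchean > Paleozoic.
Position 4 in that ranking is Paleoarchean, which lasted 400 Myr.

Paleoarchean, 400 million years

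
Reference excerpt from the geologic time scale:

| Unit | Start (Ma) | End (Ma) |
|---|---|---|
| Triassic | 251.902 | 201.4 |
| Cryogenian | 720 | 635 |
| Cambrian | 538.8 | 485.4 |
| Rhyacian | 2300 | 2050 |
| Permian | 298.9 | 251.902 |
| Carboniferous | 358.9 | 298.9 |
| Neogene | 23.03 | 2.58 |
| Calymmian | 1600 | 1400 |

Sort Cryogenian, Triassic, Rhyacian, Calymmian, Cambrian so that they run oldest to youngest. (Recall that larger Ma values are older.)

Rhyacian, Calymmian, Cryogenian, Cambrian, Triassic

Sorting by start age (descending Ma, since larger Ma = older): Rhyacian start 2300, Calymmian start 1600, Cryogenian start 720, Cambrian start 538.8, Triassic start 251.902.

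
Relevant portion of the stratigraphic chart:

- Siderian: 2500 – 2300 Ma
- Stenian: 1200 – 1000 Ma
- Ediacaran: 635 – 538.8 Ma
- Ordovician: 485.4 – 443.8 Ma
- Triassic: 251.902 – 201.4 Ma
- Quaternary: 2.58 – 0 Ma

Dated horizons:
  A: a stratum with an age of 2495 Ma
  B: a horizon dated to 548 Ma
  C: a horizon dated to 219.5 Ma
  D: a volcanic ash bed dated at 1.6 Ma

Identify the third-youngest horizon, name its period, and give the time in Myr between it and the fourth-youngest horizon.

B, in the Ediacaran; 1947 million years to A

Smaller Ma means younger, so youngest first: D 1.6 < C 219.5 < B 548 < A 2495.
Counting 3 along gives B (548 Ma); the excerpt puts that inside the Ediacaran, 635–538.8 Ma.
Next in line is A (2495 Ma), and 2495 − 548 = 1947 Myr.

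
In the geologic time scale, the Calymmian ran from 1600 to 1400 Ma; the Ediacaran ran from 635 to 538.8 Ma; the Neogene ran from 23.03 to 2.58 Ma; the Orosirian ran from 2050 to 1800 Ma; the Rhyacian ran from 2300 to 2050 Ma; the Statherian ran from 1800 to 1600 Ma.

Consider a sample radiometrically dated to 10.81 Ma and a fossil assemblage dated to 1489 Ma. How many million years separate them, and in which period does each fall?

1478.19 million years apart; the first in the Neogene, the second in the Calymmian

Elapsed time: 1489 − 10.81 = 1478.19 Myr.
10.81 Ma lies within 23.03–2.58 Ma: Neogene.
1489 Ma lies within 1600–1400 Ma: Calymmian.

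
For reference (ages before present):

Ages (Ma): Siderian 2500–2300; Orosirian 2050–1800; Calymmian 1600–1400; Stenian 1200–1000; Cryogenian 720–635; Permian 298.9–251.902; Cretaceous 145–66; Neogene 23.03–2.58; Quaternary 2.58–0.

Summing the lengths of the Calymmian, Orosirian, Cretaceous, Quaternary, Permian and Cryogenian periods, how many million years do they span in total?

Each duration: Calymmian = 200; Orosirian = 250; Cretaceous = 79; Quaternary = 2.58; Permian = 46.998; Cryogenian = 85.
Sum: 200 + 250 + 79 + 2.58 + 46.998 + 85 = 663.578 Myr.

663.578 million years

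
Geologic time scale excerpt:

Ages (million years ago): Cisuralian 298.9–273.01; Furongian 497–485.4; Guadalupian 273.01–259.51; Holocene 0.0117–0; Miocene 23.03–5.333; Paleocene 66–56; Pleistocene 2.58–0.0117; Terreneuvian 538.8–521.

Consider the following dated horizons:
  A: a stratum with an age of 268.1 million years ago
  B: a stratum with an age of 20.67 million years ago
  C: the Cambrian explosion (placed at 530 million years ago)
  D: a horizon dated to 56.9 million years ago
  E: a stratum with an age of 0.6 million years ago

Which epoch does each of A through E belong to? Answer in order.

Match each age against the start–end ranges in the excerpt: A = 268.1 Ma → Guadalupian (273.01–259.51); B = 20.67 Ma → Miocene (23.03–5.333); C = 530 Ma → Terreneuvian (538.8–521); D = 56.9 Ma → Paleocene (66–56); E = 0.6 Ma → Pleistocene (2.58–0.0117).

A — Guadalupian; B — Miocene; C — Terreneuvian; D — Paleocene; E — Pleistocene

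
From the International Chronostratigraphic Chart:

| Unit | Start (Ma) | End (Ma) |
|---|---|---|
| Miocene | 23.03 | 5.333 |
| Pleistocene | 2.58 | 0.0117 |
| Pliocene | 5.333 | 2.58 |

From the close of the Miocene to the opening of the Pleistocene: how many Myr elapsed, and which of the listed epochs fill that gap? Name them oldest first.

The Miocene closes at 5.333 Ma and the Pleistocene opens at 2.58 Ma, so the interval is 5.333 − 2.58 = 2.753 Myr.
An epoch fits inside if it starts at or after 5.333 Ma and ends at or before 2.58 Ma; oldest first that gives Pliocene.

2.753 million years; Pliocene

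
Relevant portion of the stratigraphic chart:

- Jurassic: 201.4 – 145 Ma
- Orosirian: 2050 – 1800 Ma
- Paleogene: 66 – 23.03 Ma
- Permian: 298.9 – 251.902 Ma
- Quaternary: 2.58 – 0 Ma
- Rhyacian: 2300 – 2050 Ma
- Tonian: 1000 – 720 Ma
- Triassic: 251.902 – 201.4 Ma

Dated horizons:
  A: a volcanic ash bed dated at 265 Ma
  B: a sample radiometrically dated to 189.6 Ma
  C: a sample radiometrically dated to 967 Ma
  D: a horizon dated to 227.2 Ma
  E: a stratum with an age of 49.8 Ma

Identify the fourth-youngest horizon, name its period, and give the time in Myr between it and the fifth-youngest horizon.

Smaller Ma means younger, so youngest first: E 49.8 < B 189.6 < D 227.2 < A 265 < C 967.
Counting 4 along gives A (265 Ma); the excerpt puts that inside the Permian, 298.9–251.902 Ma.
Next in line is C (967 Ma), and 967 − 265 = 702 Myr.

A, in the Permian; 702 million years to C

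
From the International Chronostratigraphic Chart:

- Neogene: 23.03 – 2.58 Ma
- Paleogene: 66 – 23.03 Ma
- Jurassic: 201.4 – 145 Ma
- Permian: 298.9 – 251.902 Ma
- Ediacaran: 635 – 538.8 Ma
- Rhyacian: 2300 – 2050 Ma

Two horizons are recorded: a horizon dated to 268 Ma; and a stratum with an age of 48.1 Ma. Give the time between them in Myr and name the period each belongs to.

Elapsed time: 268 − 48.1 = 219.9 Myr.
268 Ma lies within 298.9–251.902 Ma: Permian.
48.1 Ma lies within 66–23.03 Ma: Paleogene.

219.9 million years apart; the first in the Permian, the second in the Paleogene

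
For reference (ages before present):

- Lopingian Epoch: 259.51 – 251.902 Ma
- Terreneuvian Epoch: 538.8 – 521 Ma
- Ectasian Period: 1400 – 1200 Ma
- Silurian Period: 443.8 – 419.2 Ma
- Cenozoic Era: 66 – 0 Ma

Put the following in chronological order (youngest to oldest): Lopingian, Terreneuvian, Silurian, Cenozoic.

Cenozoic, then Lopingian, then Silurian, then Terreneuvian

Sorting by start age (ascending Ma, since larger Ma = older): Cenozoic start 66, Lopingian start 259.51, Silurian start 443.8, Terreneuvian start 538.8.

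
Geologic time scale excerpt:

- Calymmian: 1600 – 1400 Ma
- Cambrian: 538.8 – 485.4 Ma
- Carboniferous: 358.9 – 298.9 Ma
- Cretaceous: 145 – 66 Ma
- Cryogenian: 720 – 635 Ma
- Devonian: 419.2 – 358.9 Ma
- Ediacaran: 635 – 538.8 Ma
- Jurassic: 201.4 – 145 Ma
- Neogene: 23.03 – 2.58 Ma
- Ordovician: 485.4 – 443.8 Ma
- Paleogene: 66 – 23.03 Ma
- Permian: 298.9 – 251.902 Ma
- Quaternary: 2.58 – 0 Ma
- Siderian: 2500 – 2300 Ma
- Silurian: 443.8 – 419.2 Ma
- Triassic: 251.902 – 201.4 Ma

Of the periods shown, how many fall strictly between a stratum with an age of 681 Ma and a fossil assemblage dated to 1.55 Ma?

The older date is 681 Ma and the younger is 1.55 Ma.
Periods with start < 681 and end > 1.55 Ma: Ediacaran (635–538.8), Cambrian (538.8–485.4), Ordovician (485.4–443.8), Silurian (443.8–419.2), Devonian (419.2–358.9), Carboniferous (358.9–298.9), Permian (298.9–251.902), Triassic (251.902–201.4), Jurassic (201.4–145), Cretaceous (145–66), Paleogene (66–23.03), Neogene (23.03–2.58).
That is 12 complete periods.

12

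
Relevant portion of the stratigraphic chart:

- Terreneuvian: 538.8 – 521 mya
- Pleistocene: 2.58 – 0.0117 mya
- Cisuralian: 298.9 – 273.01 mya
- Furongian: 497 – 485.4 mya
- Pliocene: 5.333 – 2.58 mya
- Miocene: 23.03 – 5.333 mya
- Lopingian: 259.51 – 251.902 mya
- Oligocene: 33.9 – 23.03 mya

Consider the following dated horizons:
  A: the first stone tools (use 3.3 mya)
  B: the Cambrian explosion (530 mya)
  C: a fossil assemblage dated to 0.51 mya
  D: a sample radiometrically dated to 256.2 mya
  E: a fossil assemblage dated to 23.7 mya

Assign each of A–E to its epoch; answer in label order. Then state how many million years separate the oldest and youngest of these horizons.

A: 3.3 Ma lies in 5.333–2.58 Ma, so Pliocene.
B: 530 Ma lies in 538.8–521 Ma, so Terreneuvian.
C: 0.51 Ma lies in 2.58–0.0117 Ma, so Pleistocene.
D: 256.2 Ma lies in 259.51–251.902 Ma, so Lopingian.
E: 23.7 Ma lies in 33.9–23.03 Ma, so Oligocene.
Oldest = 530 Ma, youngest = 0.51 Ma → span 529.49 Myr.

A — Pliocene; B — Terreneuvian; C — Pleistocene; D — Lopingian; E — Oligocene; span 529.49 million years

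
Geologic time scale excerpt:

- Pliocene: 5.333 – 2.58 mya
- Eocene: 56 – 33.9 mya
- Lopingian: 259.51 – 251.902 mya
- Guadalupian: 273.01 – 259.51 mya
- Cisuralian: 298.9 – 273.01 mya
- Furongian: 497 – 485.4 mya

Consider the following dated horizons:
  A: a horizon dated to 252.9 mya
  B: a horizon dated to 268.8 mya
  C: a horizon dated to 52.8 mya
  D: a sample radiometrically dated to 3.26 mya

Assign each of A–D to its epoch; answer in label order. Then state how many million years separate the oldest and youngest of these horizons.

A — Lopingian; B — Guadalupian; C — Eocene; D — Pliocene; span 265.54 million years

Match each age against the start–end ranges in the excerpt: A = 252.9 Ma → Lopingian (259.51–251.902); B = 268.8 Ma → Guadalupian (273.01–259.51); C = 52.8 Ma → Eocene (56–33.9); D = 3.26 Ma → Pliocene (5.333–2.58).
The largest age is 268.8 Ma and the smallest is 3.26 Ma; their difference is 265.54 Myr.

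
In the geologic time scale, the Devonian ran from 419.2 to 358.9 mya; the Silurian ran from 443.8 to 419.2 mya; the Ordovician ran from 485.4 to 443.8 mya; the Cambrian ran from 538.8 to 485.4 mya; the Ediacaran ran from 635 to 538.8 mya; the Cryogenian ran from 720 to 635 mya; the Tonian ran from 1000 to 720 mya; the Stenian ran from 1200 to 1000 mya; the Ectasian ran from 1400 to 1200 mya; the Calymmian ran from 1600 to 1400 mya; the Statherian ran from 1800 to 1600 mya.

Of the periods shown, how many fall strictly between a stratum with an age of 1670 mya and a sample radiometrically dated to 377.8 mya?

9

1670 Ma sits inside the Statherian (1800–1600) and 377.8 Ma inside the Devonian (419.2–358.9); neither of those is wholly between the two dates.
The listed periods lying completely between them are Calymmian, Ectasian, Stenian, Tonian, Cryogenian, Ediacaran, Cambrian, Ordovician, Silurian — 9 in all.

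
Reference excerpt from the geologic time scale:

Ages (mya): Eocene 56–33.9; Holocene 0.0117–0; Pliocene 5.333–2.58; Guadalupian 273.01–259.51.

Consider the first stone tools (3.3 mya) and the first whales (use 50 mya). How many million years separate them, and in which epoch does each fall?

Elapsed time: 50 − 3.3 = 46.7 Myr.
3.3 Ma lies within 5.333–2.58 Ma: Pliocene.
50 Ma lies within 56–33.9 Ma: Eocene.

46.7 million years apart; the first in the Pliocene, the second in the Eocene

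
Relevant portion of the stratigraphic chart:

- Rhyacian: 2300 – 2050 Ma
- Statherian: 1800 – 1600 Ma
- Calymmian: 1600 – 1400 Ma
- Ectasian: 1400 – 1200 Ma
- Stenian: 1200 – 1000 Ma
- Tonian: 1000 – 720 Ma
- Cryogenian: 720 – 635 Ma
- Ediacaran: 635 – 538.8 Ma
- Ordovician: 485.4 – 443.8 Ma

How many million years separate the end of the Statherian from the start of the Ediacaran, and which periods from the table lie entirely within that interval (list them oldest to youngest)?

The Statherian closes at 1600 Ma and the Ediacaran opens at 635 Ma, so the interval is 1600 − 635 = 965 Myr.
A period fits inside if it starts at or after 1600 Ma and ends at or before 635 Ma; oldest first that gives Calymmian, Ectasian, Stenian, Tonian, Cryogenian.

965 million years; Calymmian, Ectasian, Stenian, Tonian, Cryogenian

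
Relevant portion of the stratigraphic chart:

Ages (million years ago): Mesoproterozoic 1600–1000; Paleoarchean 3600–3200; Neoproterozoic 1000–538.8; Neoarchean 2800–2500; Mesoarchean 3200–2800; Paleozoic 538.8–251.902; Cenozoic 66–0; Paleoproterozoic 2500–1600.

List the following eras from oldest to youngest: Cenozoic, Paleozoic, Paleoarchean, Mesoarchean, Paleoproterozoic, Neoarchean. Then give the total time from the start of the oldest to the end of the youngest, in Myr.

Paleoarchean → Mesoarchean → Neoarchean → Paleoproterozoic → Paleozoic → Cenozoic; total span 3600 Myr

Start ages (Ma): Paleoarchean 3600, Mesoarchean 3200, Neoarchean 2800, Paleoproterozoic 2500, Paleozoic 538.8, Cenozoic 66.
Ordered oldest to youngest: Paleoarchean, Mesoarchean, Neoarchean, Paleoproterozoic, Paleozoic, Cenozoic.
Span = 3600 − 0 = 3600 Myr.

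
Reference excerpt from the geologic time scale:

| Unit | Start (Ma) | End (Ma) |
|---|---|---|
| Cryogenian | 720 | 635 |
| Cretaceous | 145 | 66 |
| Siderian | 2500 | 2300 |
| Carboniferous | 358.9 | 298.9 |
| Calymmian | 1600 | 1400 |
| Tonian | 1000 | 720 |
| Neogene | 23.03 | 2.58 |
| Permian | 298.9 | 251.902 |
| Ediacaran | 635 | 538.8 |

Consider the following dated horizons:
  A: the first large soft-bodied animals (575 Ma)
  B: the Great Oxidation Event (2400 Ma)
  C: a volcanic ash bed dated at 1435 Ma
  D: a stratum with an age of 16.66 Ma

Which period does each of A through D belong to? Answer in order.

A — Ediacaran; B — Siderian; C — Calymmian; D — Neogene

A: 575 Ma lies in 635–538.8 Ma, so Ediacaran.
B: 2400 Ma lies in 2500–2300 Ma, so Siderian.
C: 1435 Ma lies in 1600–1400 Ma, so Calymmian.
D: 16.66 Ma lies in 23.03–2.58 Ma, so Neogene.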